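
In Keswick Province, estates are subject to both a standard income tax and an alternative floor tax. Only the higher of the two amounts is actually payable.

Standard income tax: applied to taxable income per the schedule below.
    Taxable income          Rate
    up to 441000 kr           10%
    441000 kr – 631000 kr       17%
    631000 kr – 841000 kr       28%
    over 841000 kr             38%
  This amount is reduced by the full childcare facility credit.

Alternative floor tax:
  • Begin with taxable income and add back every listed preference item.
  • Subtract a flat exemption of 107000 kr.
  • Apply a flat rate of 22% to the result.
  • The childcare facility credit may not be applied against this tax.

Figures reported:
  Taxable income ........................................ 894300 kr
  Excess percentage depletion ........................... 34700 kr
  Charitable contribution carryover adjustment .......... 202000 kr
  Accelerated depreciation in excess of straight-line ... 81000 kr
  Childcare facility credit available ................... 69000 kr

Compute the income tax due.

Standard income tax:
  441000 kr × 10% = 44100 kr
  190000 kr × 17% = 32300 kr
  210000 kr × 28% = 58800 kr
  53300 kr × 38% = 20254 kr
  → 155454 kr
  Less childcare facility credit 69000 kr → 86454 kr

Alternative floor tax:
  Adjusted income: 894300 kr + 34700 kr + 202000 kr + 81000 kr = 1212000 kr
  Less exemption 107000 kr → base 1105000 kr
  1105000 kr × 22% = 243100 kr

243100 kr > 86454 kr, so the alternative floor tax is the binding amount.

243100 kr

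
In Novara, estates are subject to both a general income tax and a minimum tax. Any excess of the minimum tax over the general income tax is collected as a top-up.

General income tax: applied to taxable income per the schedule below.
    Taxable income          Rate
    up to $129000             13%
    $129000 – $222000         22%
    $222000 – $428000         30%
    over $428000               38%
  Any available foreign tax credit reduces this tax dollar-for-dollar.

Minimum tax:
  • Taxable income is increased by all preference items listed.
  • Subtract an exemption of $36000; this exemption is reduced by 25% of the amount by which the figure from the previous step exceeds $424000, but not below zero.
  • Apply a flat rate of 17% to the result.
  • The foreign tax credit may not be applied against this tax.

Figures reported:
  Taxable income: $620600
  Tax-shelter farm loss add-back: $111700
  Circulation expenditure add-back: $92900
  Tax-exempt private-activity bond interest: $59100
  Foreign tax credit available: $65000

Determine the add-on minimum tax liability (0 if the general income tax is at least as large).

$43113

Minimum tax:
  Adjusted income: $620600 + $111700 + $92900 + $59100 = $884300
  Exemption: 25% × ($884300 − $424000) = $115075 ≥ $36000, so the exemption is fully phased out
  Base: $884300 − $0 = $884300
  $884300 × 17% = $150331

General income tax:
  $129000 × 13% = $16770
  $93000 × 22% = $20460
  $206000 × 30% = $61800
  $192600 × 38% = $73188
  → $172218
  Less foreign tax credit $65000 → $107218

Excess of minimum tax over general income tax: $150331 − $107218 = $43113.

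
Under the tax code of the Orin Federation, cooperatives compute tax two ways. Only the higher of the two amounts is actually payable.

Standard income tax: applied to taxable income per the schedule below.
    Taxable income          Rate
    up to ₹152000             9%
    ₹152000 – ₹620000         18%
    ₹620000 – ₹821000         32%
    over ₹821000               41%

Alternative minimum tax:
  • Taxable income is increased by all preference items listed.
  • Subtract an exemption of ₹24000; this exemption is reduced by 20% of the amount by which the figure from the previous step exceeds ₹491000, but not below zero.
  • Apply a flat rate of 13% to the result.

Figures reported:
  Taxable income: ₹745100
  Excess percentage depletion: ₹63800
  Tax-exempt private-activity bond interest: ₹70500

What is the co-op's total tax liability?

₹137952

Alternative minimum tax:
  Adjusted income: ₹745100 + ₹63800 + ₹70500 = ₹879400
  Exemption: 20% × (₹879400 − ₹491000) = ₹77680 ≥ ₹24000, so the exemption is fully phased out
  Base: ₹879400 − ₹0 = ₹879400
  ₹879400 × 13% = ₹114322

Standard income tax:
  ₹152000 × 9% = ₹13680
  ₹468000 × 18% = ₹84240
  ₹125100 × 32% = ₹40032
  → ₹137952

₹137952 > ₹114322, so the standard income tax governs.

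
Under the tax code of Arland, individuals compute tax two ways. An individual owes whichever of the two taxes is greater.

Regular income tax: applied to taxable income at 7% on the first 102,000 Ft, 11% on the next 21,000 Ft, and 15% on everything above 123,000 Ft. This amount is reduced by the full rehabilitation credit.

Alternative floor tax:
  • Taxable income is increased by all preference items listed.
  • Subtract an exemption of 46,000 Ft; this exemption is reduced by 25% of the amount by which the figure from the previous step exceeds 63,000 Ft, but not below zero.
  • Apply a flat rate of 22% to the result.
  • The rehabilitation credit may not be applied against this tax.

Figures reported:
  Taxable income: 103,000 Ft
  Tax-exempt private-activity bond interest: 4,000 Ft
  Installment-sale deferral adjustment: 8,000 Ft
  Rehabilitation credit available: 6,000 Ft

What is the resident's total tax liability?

18,040 Ft

Alternative floor tax:
  Adjusted income: 103,000 Ft + 4,000 Ft + 8,000 Ft = 115,000 Ft
  Exemption: 46,000 Ft − 25% × (115,000 Ft − 63,000 Ft) = 46,000 Ft − 13,000 Ft = 33,000 Ft
  Base: 115,000 Ft − 33,000 Ft = 82,000 Ft
  82,000 Ft × 22% = 18,040 Ft

Regular income tax:
  102,000 Ft × 7% = 7,140 Ft
  1,000 Ft × 11% = 110 Ft
  → 7,250 Ft
  Less rehabilitation credit 6,000 Ft → 1,250 Ft

18,040 Ft > 1,250 Ft, so the alternative floor tax is the binding amount.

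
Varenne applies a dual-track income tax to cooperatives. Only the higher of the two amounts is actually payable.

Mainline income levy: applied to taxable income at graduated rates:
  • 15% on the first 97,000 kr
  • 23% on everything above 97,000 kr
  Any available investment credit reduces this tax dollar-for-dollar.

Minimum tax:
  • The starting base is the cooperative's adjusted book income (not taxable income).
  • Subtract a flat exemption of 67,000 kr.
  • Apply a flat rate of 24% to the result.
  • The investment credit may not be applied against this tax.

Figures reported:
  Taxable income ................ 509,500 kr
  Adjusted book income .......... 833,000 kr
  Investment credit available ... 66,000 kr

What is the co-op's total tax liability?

183,840 kr

Mainline income levy:
  97,000 kr × 15% = 14,550 kr
  412,500 kr × 23% = 94,875 kr
  → 109,425 kr
  Less investment credit 66,000 kr → 43,425 kr

Minimum tax:
  Base (adjusted book income): 833,000 kr
  Less exemption 67,000 kr → base 766,000 kr
  766,000 kr × 24% = 183,840 kr

183,840 kr > 43,425 kr, so the minimum tax is the binding amount.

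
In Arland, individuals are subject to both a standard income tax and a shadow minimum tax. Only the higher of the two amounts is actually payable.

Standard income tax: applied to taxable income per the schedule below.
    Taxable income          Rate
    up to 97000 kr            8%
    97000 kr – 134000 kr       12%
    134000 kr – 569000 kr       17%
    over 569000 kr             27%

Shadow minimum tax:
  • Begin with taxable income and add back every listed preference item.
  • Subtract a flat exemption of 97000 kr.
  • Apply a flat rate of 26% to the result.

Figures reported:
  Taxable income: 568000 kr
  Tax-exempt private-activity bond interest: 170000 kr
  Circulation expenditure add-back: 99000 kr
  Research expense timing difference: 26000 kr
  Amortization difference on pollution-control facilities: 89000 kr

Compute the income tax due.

222300 kr

Shadow minimum tax:
  Adjusted income: 568000 kr + 170000 kr + 99000 kr + 26000 kr + 89000 kr = 952000 kr
  Less exemption 97000 kr → base 855000 kr
  855000 kr × 26% = 222300 kr

Standard income tax:
  97000 kr × 8% = 7760 kr
  37000 kr × 12% = 4440 kr
  434000 kr × 17% = 73780 kr
  → 85980 kr

222300 kr > 85980 kr, so the shadow minimum tax is the binding amount.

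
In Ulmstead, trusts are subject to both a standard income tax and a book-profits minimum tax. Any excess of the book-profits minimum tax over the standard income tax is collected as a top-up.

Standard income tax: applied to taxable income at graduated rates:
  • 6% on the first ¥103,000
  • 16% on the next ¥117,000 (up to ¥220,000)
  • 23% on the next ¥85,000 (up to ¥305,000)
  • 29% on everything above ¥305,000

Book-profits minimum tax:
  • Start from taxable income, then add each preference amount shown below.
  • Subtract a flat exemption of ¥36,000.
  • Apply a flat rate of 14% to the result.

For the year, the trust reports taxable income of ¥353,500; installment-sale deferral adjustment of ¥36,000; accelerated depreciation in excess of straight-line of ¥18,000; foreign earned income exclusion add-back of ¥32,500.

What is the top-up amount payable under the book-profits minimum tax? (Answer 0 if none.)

¥0

Standard income tax:
  ¥103,000 × 6% = ¥6,180
  ¥117,000 × 16% = ¥18,720
  ¥85,000 × 23% = ¥19,550
  ¥48,500 × 29% = ¥14,065
  → ¥58,515

Book-profits minimum tax:
  Adjusted income: ¥353,500 + ¥36,000 + ¥18,000 + ¥32,500 = ¥440,000
  Less exemption ¥36,000 → base ¥404,000
  ¥404,000 × 14% = ¥56,560

¥56,560 ≤ ¥58,515, so no add-on is due.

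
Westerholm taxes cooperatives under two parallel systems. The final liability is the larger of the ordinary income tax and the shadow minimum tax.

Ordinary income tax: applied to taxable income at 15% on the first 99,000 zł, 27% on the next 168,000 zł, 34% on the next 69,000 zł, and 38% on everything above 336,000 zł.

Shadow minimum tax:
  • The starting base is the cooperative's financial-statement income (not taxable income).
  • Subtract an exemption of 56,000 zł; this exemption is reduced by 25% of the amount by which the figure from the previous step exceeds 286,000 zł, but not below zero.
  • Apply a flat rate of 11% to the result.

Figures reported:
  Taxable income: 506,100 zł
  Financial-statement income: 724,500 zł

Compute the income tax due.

148,308 zł

Shadow minimum tax:
  Base (financial-statement income): 724,500 zł
  Exemption: 25% × (724,500 zł − 286,000 zł) = 109,625 zł ≥ 56,000 zł, so the exemption is fully phased out
  Base: 724,500 zł − 0 zł = 724,500 zł
  724,500 zł × 11% = 79,695 zł

Ordinary income tax:
  99,000 zł × 15% = 14,850 zł
  168,000 zł × 27% = 45,360 zł
  69,000 zł × 34% = 23,460 zł
  170,100 zł × 38% = 64,638 zł
  → 148,308 zł

148,308 zł > 79,695 zł, so the ordinary income tax governs.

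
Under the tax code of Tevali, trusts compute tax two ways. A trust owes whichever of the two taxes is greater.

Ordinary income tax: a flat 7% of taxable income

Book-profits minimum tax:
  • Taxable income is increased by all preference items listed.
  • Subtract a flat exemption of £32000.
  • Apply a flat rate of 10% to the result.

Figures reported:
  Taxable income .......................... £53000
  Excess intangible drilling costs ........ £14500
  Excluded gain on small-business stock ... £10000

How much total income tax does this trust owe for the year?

£4550

Book-profits minimum tax:
  Adjusted income: £53000 + £14500 + £10000 = £77500
  Less exemption £32000 → base £45500
  £45500 × 10% = £4550

Ordinary income tax:
  £53000 × 7% = £3710

£4550 > £3710, so the book-profits minimum tax is the binding amount.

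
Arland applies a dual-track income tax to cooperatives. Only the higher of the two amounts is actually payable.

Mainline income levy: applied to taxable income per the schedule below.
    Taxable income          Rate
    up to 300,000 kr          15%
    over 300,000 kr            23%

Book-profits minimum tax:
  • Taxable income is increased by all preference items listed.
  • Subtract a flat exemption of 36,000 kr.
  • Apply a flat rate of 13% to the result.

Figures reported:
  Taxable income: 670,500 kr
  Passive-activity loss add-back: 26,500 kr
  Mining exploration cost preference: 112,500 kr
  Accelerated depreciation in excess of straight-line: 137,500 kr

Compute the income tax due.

Book-profits minimum tax:
  Adjusted income: 670,500 kr + 26,500 kr + 112,500 kr + 137,500 kr = 947,000 kr
  Less exemption 36,000 kr → base 911,000 kr
  911,000 kr × 13% = 118,430 kr

Mainline income levy:
  300,000 kr × 15% = 45,000 kr
  370,500 kr × 23% = 85,215 kr
  → 130,215 kr

130,215 kr > 118,430 kr, so the mainline income levy governs.

130,215 kr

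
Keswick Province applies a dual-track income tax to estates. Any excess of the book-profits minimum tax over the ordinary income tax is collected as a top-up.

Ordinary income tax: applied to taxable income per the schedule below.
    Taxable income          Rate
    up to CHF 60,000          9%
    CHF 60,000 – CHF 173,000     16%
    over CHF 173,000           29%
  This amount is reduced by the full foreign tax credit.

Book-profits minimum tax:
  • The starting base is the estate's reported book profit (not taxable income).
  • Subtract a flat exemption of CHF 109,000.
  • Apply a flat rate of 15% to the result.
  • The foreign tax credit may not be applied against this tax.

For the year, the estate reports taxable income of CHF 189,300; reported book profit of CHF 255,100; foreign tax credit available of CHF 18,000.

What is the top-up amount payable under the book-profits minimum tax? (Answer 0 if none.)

CHF 11,708

Ordinary income tax:
  CHF 60,000 × 9% = CHF 5,400
  CHF 113,000 × 16% = CHF 18,080
  CHF 16,300 × 29% = CHF 4,727
  → CHF 28,207
  Less foreign tax credit CHF 18,000 → CHF 10,207

Book-profits minimum tax:
  Base (reported book profit): CHF 255,100
  Less exemption CHF 109,000 → base CHF 146,100
  CHF 146,100 × 15% = CHF 21,915

Excess of book-profits minimum tax over ordinary income tax: CHF 21,915 − CHF 10,207 = CHF 11,708.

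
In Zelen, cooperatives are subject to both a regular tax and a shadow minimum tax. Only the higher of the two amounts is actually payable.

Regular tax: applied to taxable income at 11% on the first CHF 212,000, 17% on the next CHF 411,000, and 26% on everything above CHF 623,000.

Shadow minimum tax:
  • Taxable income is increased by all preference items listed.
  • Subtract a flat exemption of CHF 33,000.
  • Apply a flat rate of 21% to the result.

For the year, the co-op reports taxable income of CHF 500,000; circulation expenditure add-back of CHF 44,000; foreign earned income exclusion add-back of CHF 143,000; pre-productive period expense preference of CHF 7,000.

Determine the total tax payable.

CHF 138,810

Shadow minimum tax:
  Adjusted income: CHF 500,000 + CHF 44,000 + CHF 143,000 + CHF 7,000 = CHF 694,000
  Less exemption CHF 33,000 → base CHF 661,000
  CHF 661,000 × 21% = CHF 138,810

Regular tax:
  CHF 212,000 × 11% = CHF 23,320
  CHF 288,000 × 17% = CHF 48,960
  → CHF 72,280

CHF 138,810 > CHF 72,280, so the shadow minimum tax is the binding amount.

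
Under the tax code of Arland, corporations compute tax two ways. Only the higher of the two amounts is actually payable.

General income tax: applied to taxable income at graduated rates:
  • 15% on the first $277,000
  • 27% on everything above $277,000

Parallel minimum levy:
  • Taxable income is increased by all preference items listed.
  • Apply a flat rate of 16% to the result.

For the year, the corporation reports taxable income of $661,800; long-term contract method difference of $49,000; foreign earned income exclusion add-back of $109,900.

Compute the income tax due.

$145,446

Parallel minimum levy:
  Adjusted income: $661,800 + $49,000 + $109,900 = $820,700
  $820,700 × 16% = $131,312

General income tax:
  $277,000 × 15% = $41,550
  $384,800 × 27% = $103,896
  → $145,446

$145,446 > $131,312, so the general income tax governs.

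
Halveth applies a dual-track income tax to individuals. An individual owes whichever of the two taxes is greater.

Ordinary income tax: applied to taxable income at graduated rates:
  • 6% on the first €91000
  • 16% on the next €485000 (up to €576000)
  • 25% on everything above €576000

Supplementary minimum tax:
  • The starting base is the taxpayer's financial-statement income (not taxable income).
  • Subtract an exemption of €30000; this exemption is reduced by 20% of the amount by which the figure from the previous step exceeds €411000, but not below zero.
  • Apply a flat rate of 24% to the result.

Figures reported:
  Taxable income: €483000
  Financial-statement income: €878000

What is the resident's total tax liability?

Ordinary income tax:
  €91000 × 6% = €5460
  €392000 × 16% = €62720
  → €68180

Supplementary minimum tax:
  Base (financial-statement income): €878000
  Exemption: 20% × (€878000 − €411000) = €93400 ≥ €30000, so the exemption is fully phased out
  Base: €878000 − €0 = €878000
  €878000 × 24% = €210720

€210720 > €68180, so the supplementary minimum tax is the binding amount.

€210720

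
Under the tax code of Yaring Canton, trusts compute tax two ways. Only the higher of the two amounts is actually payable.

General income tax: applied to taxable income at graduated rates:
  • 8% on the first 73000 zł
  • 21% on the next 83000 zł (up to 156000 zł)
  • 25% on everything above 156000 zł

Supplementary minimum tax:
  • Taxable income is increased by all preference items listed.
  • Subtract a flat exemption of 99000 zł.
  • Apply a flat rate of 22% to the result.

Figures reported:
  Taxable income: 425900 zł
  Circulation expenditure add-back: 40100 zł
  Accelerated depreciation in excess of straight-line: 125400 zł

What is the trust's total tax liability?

108328 zł

General income tax:
  73000 zł × 8% = 5840 zł
  83000 zł × 21% = 17430 zł
  269900 zł × 25% = 67475 zł
  → 90745 zł

Supplementary minimum tax:
  Adjusted income: 425900 zł + 40100 zł + 125400 zł = 591400 zł
  Less exemption 99000 zł → base 492400 zł
  492400 zł × 22% = 108328 zł

108328 zł > 90745 zł, so the supplementary minimum tax is the binding amount.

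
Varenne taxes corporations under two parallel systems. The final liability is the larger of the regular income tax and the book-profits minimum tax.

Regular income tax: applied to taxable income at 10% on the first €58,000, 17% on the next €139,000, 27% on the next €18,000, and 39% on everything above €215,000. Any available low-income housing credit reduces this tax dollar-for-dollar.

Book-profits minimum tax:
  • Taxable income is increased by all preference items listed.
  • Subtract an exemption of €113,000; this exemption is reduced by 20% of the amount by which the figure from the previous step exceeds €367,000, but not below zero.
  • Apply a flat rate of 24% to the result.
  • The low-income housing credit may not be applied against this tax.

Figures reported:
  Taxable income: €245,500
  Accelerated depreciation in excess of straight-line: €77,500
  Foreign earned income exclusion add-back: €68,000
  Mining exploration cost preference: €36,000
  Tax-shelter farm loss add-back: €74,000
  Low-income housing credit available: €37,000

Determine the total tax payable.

Regular income tax:
  €58,000 × 10% = €5,800
  €139,000 × 17% = €23,630
  €18,000 × 27% = €4,860
  €30,500 × 39% = €11,895
  → €46,185
  Less low-income housing credit €37,000 → €9,185

Book-profits minimum tax:
  Adjusted income: €245,500 + €77,500 + €68,000 + €36,000 + €74,000 = €501,000
  Exemption: €113,000 − 20% × (€501,000 − €367,000) = €113,000 − €26,800 = €86,200
  Base: €501,000 − €86,200 = €414,800
  €414,800 × 24% = €99,552

€99,552 > €9,185, so the book-profits minimum tax is the binding amount.

€99,552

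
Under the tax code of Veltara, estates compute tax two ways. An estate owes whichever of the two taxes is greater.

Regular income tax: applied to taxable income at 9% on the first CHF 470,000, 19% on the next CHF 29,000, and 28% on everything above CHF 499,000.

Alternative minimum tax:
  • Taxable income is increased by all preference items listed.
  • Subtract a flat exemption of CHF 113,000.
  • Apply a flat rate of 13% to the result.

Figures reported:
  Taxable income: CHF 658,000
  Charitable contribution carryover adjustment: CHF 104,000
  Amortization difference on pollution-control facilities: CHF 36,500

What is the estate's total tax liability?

Regular income tax:
  CHF 470,000 × 9% = CHF 42,300
  CHF 29,000 × 19% = CHF 5,510
  CHF 159,000 × 28% = CHF 44,520
  → CHF 92,330

Alternative minimum tax:
  Adjusted income: CHF 658,000 + CHF 104,000 + CHF 36,500 = CHF 798,500
  Less exemption CHF 113,000 → base CHF 685,500
  CHF 685,500 × 13% = CHF 89,115

CHF 92,330 > CHF 89,115, so the regular income tax governs.

CHF 92,330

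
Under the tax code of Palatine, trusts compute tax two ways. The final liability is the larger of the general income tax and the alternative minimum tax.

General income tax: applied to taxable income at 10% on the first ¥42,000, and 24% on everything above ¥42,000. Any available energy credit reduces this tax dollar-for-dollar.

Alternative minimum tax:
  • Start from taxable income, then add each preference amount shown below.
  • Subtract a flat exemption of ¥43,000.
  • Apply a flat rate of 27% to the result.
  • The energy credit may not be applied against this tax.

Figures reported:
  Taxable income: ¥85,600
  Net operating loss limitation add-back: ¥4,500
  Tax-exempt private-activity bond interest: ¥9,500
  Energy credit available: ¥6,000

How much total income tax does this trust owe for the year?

¥15,282

Alternative minimum tax:
  Adjusted income: ¥85,600 + ¥4,500 + ¥9,500 = ¥99,600
  Less exemption ¥43,000 → base ¥56,600
  ¥56,600 × 27% = ¥15,282

General income tax:
  ¥42,000 × 10% = ¥4,200
  ¥43,600 × 24% = ¥10,464
  → ¥14,664
  Less energy credit ¥6,000 → ¥8,664

¥15,282 > ¥8,664, so the alternative minimum tax is the binding amount.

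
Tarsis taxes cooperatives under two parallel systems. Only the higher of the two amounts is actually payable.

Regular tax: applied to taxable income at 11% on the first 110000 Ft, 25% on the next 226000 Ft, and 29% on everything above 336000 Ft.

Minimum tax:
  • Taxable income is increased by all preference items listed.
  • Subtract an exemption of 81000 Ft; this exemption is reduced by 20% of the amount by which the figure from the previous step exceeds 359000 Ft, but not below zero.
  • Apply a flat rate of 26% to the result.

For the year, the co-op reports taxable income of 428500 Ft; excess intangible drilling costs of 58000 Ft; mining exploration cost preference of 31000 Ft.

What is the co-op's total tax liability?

121732 Ft

Minimum tax:
  Adjusted income: 428500 Ft + 58000 Ft + 31000 Ft = 517500 Ft
  Exemption: 81000 Ft − 20% × (517500 Ft − 359000 Ft) = 81000 Ft − 31700 Ft = 49300 Ft
  Base: 517500 Ft − 49300 Ft = 468200 Ft
  468200 Ft × 26% = 121732 Ft

Regular tax:
  110000 Ft × 11% = 12100 Ft
  226000 Ft × 25% = 56500 Ft
  92500 Ft × 29% = 26825 Ft
  → 95425 Ft

121732 Ft > 95425 Ft, so the minimum tax is the binding amount.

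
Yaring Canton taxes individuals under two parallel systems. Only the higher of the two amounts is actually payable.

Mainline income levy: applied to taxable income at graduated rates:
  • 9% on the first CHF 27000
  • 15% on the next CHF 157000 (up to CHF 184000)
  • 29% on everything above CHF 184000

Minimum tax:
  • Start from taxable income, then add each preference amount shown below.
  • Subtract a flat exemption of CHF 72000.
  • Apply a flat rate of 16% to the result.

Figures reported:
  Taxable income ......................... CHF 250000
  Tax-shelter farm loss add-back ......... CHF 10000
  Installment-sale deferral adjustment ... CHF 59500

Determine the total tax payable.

Minimum tax:
  Adjusted income: CHF 250000 + CHF 10000 + CHF 59500 = CHF 319500
  Less exemption CHF 72000 → base CHF 247500
  CHF 247500 × 16% = CHF 39600

Mainline income levy:
  CHF 27000 × 9% = CHF 2430
  CHF 157000 × 15% = CHF 23550
  CHF 66000 × 29% = CHF 19140
  → CHF 45120

CHF 45120 > CHF 39600, so the mainline income levy governs.

CHF 45120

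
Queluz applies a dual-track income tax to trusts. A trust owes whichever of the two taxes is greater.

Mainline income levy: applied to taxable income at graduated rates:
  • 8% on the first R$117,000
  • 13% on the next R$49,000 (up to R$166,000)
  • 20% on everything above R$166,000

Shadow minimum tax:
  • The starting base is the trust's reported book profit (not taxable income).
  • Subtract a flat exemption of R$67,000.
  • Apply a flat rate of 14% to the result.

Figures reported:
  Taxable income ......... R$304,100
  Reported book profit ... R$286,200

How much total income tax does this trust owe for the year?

R$43,350

Shadow minimum tax:
  Base (reported book profit): R$286,200
  Less exemption R$67,000 → base R$219,200
  R$219,200 × 14% = R$30,688

Mainline income levy:
  R$117,000 × 8% = R$9,360
  R$49,000 × 13% = R$6,370
  R$138,100 × 20% = R$27,620
  → R$43,350

R$43,350 > R$30,688, so the mainline income levy governs.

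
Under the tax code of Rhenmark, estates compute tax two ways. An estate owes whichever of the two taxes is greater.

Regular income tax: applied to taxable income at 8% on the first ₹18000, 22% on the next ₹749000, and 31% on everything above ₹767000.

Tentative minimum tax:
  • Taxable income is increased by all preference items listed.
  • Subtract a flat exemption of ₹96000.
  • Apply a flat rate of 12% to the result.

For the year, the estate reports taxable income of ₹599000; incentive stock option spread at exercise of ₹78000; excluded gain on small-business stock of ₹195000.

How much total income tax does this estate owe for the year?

Tentative minimum tax:
  Adjusted income: ₹599000 + ₹78000 + ₹195000 = ₹872000
  Less exemption ₹96000 → base ₹776000
  ₹776000 × 12% = ₹93120

Regular income tax:
  ₹18000 × 8% = ₹1440
  ₹581000 × 22% = ₹127820
  → ₹129260

₹129260 > ₹93120, so the regular income tax governs.

₹129260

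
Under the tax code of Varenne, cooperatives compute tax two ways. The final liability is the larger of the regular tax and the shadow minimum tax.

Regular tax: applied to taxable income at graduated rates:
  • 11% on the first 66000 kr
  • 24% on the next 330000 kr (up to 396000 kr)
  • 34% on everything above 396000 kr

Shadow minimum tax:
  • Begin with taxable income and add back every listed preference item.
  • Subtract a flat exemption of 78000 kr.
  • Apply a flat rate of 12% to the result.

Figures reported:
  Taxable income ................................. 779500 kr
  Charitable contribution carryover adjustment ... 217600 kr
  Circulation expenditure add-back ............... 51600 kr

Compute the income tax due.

216850 kr

Shadow minimum tax:
  Adjusted income: 779500 kr + 217600 kr + 51600 kr = 1048700 kr
  Less exemption 78000 kr → base 970700 kr
  970700 kr × 12% = 116484 kr

Regular tax:
  66000 kr × 11% = 7260 kr
  330000 kr × 24% = 79200 kr
  383500 kr × 34% = 130390 kr
  → 216850 kr

216850 kr > 116484 kr, so the regular tax governs.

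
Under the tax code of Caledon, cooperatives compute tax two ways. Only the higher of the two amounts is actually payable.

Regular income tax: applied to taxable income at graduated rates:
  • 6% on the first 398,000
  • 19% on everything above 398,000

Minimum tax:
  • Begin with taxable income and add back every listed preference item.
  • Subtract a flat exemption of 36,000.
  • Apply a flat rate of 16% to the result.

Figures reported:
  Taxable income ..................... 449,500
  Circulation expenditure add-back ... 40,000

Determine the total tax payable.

72,560

Regular income tax:
  398,000 × 6% = 23,880
  51,500 × 19% = 9,785
  → 33,665

Minimum tax:
  Adjusted income: 449,500 + 40,000 = 489,500
  Less exemption 36,000 → base 453,500
  453,500 × 16% = 72,560

72,560 > 33,665, so the minimum tax is the binding amount.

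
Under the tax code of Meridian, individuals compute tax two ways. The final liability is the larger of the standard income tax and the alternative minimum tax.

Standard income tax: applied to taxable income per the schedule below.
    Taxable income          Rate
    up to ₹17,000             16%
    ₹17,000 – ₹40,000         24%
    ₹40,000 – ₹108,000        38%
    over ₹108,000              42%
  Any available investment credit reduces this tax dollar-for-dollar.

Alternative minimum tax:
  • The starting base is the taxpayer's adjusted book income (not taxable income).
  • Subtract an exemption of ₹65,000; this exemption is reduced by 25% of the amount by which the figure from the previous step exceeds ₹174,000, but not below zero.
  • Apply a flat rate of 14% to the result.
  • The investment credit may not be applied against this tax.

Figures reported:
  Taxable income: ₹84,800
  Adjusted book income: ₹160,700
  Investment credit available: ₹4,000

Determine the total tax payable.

₹21,264

Alternative minimum tax:
  Base (adjusted book income): ₹160,700
  Exemption: ₹160,700 ≤ ₹174,000, so full ₹65,000 applies
  Base: ₹160,700 − ₹65,000 = ₹95,700
  ₹95,700 × 14% = ₹13,398

Standard income tax:
  ₹17,000 × 16% = ₹2,720
  ₹23,000 × 24% = ₹5,520
  ₹44,800 × 38% = ₹17,024
  → ₹25,264
  Less investment credit ₹4,000 → ₹21,264

₹21,264 > ₹13,398, so the standard income tax governs.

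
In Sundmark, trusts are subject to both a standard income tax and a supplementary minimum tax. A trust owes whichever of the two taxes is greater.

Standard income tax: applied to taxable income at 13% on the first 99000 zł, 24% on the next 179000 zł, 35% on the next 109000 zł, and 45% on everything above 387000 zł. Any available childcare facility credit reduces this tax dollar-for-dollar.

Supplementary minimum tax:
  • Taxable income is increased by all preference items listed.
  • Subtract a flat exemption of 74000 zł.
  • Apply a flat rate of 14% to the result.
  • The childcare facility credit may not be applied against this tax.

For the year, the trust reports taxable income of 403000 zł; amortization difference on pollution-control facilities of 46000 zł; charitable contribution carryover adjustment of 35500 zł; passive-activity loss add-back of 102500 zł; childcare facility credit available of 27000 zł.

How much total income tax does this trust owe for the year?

74180 zł

Supplementary minimum tax:
  Adjusted income: 403000 zł + 46000 zł + 35500 zł + 102500 zł = 587000 zł
  Less exemption 74000 zł → base 513000 zł
  513000 zł × 14% = 71820 zł

Standard income tax:
  99000 zł × 13% = 12870 zł
  179000 zł × 24% = 42960 zł
  109000 zł × 35% = 38150 zł
  16000 zł × 45% = 7200 zł
  → 101180 zł
  Less childcare facility credit 27000 zł → 74180 zł

74180 zł > 71820 zł, so the standard income tax governs.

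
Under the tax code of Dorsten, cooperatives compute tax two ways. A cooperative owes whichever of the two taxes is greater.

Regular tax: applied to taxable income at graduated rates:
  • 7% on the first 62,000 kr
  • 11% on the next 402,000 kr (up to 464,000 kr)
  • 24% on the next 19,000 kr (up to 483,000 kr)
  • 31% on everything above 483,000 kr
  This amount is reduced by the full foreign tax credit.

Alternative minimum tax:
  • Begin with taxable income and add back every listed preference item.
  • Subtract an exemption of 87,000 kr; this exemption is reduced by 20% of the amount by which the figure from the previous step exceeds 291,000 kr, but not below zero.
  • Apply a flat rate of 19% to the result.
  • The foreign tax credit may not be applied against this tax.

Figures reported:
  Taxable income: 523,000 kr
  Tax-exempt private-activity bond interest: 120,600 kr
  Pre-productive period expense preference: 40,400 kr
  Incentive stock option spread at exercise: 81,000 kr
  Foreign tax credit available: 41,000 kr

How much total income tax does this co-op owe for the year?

145,350 kr

Alternative minimum tax:
  Adjusted income: 523,000 kr + 120,600 kr + 40,400 kr + 81,000 kr = 765,000 kr
  Exemption: 20% × (765,000 kr − 291,000 kr) = 94,800 kr ≥ 87,000 kr, so the exemption is fully phased out
  Base: 765,000 kr − 0 kr = 765,000 kr
  765,000 kr × 19% = 145,350 kr

Regular tax:
  62,000 kr × 7% = 4,340 kr
  402,000 kr × 11% = 44,220 kr
  19,000 kr × 24% = 4,560 kr
  40,000 kr × 31% = 12,400 kr
  → 65,520 kr
  Less foreign tax credit 41,000 kr → 24,520 kr

145,350 kr > 24,520 kr, so the alternative minimum tax is the binding amount.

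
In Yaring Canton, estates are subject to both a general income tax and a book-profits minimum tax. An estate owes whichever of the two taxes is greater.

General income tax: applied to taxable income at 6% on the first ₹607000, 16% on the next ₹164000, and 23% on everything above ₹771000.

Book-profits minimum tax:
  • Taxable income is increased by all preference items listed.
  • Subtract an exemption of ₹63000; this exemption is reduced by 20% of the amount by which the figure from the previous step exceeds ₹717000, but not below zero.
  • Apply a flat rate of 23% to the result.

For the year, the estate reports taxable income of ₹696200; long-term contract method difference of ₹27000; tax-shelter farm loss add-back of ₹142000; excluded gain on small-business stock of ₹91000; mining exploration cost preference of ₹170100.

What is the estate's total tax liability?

₹259049

General income tax:
  ₹607000 × 6% = ₹36420
  ₹89200 × 16% = ₹14272
  → ₹50692

Book-profits minimum tax:
  Adjusted income: ₹696200 + ₹27000 + ₹142000 + ₹91000 + ₹170100 = ₹1126300
  Exemption: 20% × (₹1126300 − ₹717000) = ₹81860 ≥ ₹63000, so the exemption is fully phased out
  Base: ₹1126300 − ₹0 = ₹1126300
  ₹1126300 × 23% = ₹259049

₹259049 > ₹50692, so the book-profits minimum tax is the binding amount.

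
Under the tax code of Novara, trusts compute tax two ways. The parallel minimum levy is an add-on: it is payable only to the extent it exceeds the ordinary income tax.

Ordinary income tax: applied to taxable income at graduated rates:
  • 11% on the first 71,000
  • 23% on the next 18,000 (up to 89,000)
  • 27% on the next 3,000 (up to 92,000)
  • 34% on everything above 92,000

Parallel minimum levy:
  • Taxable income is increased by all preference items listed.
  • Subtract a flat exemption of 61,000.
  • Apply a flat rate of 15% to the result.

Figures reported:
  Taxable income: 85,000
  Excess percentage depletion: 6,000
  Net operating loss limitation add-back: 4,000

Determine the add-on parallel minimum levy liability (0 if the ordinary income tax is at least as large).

Parallel minimum levy:
  Adjusted income: 85,000 + 6,000 + 4,000 = 95,000
  Less exemption 61,000 → base 34,000
  34,000 × 15% = 5,100

Ordinary income tax:
  71,000 × 11% = 7,810
  14,000 × 23% = 3,220
  → 11,030

5,100 ≤ 11,030, so no add-on is due.

0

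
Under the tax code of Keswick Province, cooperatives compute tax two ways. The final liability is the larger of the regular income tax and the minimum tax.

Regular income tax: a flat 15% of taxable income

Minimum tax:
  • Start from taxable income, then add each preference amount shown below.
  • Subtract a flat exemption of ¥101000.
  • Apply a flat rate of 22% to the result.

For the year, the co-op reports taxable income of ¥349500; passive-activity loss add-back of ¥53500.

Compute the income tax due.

Minimum tax:
  Adjusted income: ¥349500 + ¥53500 = ¥403000
  Less exemption ¥101000 → base ¥302000
  ¥302000 × 22% = ¥66440

Regular income tax:
  ¥349500 × 15% = ¥52425

¥66440 > ¥52425, so the minimum tax is the binding amount.

¥66440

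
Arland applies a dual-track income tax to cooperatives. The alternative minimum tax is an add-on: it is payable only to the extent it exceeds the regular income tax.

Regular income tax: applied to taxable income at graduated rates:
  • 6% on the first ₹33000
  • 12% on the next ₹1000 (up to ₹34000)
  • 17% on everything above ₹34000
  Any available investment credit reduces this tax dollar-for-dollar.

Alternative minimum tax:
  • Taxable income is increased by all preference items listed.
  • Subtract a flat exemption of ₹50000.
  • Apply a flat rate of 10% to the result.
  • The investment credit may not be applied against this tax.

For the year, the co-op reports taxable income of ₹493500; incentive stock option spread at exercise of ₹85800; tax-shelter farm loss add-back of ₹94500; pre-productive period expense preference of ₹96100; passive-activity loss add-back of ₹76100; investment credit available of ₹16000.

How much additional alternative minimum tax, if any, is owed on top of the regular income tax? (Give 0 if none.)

Regular income tax:
  ₹33000 × 6% = ₹1980
  ₹1000 × 12% = ₹120
  ₹459500 × 17% = ₹78115
  → ₹80215
  Less investment credit ₹16000 → ₹64215

Alternative minimum tax:
  Adjusted income: ₹493500 + ₹85800 + ₹94500 + ₹96100 + ₹76100 = ₹846000
  Less exemption ₹50000 → base ₹796000
  ₹796000 × 10% = ₹79600

Excess of alternative minimum tax over regular income tax: ₹79600 − ₹64215 = ₹15385.

₹15385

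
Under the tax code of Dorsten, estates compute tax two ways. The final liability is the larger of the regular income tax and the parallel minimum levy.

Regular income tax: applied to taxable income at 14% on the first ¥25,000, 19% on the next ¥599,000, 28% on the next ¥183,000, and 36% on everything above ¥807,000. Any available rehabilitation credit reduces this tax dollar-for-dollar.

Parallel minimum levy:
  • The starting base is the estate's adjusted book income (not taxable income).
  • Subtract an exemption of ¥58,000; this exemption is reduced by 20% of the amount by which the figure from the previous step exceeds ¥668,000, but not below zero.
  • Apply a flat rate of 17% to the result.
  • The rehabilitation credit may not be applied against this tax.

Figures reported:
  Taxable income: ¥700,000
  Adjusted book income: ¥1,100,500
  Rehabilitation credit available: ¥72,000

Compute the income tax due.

¥187,085

Parallel minimum levy:
  Base (adjusted book income): ¥1,100,500
  Exemption: 20% × (¥1,100,500 − ¥668,000) = ¥86,500 ≥ ¥58,000, so the exemption is fully phased out
  Base: ¥1,100,500 − ¥0 = ¥1,100,500
  ¥1,100,500 × 17% = ¥187,085

Regular income tax:
  ¥25,000 × 14% = ¥3,500
  ¥599,000 × 19% = ¥113,810
  ¥76,000 × 28% = ¥21,280
  → ¥138,590
  Less rehabilitation credit ¥72,000 → ¥66,590

¥187,085 > ¥66,590, so the parallel minimum levy is the binding amount.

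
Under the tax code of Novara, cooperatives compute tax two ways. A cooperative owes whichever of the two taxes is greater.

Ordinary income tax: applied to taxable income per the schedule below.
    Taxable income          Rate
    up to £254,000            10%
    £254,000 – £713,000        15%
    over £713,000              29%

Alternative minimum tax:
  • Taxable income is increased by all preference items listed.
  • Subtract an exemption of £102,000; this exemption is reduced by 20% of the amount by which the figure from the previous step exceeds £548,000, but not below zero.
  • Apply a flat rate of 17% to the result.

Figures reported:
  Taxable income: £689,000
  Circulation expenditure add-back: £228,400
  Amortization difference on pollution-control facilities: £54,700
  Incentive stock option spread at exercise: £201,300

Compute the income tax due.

Ordinary income tax:
  £254,000 × 10% = £25,400
  £435,000 × 15% = £65,250
  → £90,650

Alternative minimum tax:
  Adjusted income: £689,000 + £228,400 + £54,700 + £201,300 = £1,173,400
  Exemption: 20% × (£1,173,400 − £548,000) = £125,080 ≥ £102,000, so the exemption is fully phased out
  Base: £1,173,400 − £0 = £1,173,400
  £1,173,400 × 17% = £199,478

£199,478 > £90,650, so the alternative minimum tax is the binding amount.

£199,478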